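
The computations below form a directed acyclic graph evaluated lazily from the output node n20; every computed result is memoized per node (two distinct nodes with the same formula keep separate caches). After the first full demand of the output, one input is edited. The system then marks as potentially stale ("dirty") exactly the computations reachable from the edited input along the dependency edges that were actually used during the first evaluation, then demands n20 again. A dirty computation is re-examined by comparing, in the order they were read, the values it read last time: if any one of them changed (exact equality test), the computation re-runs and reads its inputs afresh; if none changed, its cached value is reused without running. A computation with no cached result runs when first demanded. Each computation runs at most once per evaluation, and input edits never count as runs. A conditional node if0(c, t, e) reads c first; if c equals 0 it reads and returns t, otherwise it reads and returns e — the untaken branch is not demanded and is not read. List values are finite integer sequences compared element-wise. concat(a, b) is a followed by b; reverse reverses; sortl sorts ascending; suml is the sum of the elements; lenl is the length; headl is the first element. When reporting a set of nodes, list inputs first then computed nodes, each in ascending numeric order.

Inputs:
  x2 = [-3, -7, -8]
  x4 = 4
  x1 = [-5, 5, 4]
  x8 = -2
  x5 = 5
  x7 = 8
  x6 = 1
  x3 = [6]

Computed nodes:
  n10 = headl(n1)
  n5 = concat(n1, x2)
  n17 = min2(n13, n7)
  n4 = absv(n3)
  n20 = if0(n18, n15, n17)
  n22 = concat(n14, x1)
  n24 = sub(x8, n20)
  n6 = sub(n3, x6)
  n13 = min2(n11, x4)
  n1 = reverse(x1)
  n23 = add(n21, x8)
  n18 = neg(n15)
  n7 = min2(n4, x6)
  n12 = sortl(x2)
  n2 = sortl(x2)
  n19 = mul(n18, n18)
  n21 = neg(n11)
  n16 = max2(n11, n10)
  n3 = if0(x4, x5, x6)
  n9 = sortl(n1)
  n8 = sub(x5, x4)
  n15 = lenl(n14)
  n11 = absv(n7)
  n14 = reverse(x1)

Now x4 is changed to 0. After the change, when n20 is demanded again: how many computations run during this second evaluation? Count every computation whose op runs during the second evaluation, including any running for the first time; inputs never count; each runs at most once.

First demand of the output computes:
  n3 = if0(x4=4 -> else branch x6) = 1
  n4 = absv(1) = 1
  n7 = min2(1, 1) = 1
  n11 = absv(1) = 1
  n13 = min2(1, 4) = 1
  n14 = reverse([-5, 5, 4]) = [4, 5, -5]
  n15 = lenl([4, 5, -5]) = 3
  n17 = min2(1, 1) = 1
  n18 = neg(3) = -3
  n20 = if0(n18=-3 -> else branch n17) = 1

After the edit, cleaning proceeds:
  n3: a read changed (x4 4->0) — executes, giving 5.
  n4: a read changed (n3 1->5) — executes, giving 5.
  n7: a read changed (n4 1->5) — executes, giving 1 — identical to its old value.
  n11: dirty, but its reads are unchanged (n7 unchanged); cached 1 stands.
  n13: a read changed (x4 4->0) — executes, giving 0.
  n17: a read changed (n13 1->0) — executes, giving 0.
  n20: a read changed (n17 1->0) — executes, giving 0.

Note where the cutoff bites: n11 is checked, finds nothing changed, and keeps its cache.

6 computations run: n3, n4, n7, n13, n17, n20.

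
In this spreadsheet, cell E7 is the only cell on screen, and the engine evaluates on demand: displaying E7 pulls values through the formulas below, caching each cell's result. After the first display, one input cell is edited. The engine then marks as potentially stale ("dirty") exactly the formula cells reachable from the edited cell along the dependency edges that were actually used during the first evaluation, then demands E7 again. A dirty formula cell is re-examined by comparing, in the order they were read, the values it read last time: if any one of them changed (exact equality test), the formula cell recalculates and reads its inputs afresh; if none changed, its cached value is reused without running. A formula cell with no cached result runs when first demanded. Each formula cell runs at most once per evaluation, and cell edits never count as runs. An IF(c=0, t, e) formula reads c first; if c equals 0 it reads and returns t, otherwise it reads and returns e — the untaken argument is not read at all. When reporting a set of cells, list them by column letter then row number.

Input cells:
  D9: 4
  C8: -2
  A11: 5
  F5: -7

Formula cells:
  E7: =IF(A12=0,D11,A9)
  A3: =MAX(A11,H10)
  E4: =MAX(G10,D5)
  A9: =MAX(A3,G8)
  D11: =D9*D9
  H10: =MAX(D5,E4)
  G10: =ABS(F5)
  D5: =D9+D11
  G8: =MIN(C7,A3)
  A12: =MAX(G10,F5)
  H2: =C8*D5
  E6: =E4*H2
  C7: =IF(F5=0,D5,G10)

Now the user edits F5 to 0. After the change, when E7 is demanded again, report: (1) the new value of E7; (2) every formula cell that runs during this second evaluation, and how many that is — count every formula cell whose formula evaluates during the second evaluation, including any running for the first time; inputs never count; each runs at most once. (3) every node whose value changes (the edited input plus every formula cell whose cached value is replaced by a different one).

E7 now evaluates to 16.
Run set: A12, E7, G10 (3 run).
Changed values: A12, E7, F5, G10.
The important point: the flipped condition redirects demand; A3, A9, C7, E4, G8, H10 are left stale, never re-checked.

Initial pass — values computed on the first demand:
  D11 = 4 * 4 = 16
  D5 = 4 + 16 = 20
  G10 = ABS(-7) = 7
  A12 = MAX(7, -7) = 7
  C7 = IF(F5=0: F5=-7 -> else branch G10) = 7
  E4 = MAX(7, 20) = 20
  H10 = MAX(20, 20) = 20
  A3 = MAX(5, 20) = 20
  G8 = MIN(7, 20) = 7
  A9 = MAX(20, 7) = 20
  E7 = IF(A12=0: A12=7 -> else branch A9) = 20

Second demand — change propagation:
  G10: re-runs because F5 -7->0; new result 0.
  A12: re-runs because G10 7->0; F5 -7->0; new result 0.
  C7: dirty yet unreached — the second evaluation never asks for it.
  E4: dirty yet unreached — the second evaluation never asks for it.
  H10: dirty yet unreached — the second evaluation never asks for it.
  A3: dirty yet unreached — the second evaluation never asks for it.
  G8: dirty yet unreached — the second evaluation never asks for it.
  A9: dirty yet unreached — the second evaluation never asks for it.
  E7: re-runs because A12 7->0; new result 16.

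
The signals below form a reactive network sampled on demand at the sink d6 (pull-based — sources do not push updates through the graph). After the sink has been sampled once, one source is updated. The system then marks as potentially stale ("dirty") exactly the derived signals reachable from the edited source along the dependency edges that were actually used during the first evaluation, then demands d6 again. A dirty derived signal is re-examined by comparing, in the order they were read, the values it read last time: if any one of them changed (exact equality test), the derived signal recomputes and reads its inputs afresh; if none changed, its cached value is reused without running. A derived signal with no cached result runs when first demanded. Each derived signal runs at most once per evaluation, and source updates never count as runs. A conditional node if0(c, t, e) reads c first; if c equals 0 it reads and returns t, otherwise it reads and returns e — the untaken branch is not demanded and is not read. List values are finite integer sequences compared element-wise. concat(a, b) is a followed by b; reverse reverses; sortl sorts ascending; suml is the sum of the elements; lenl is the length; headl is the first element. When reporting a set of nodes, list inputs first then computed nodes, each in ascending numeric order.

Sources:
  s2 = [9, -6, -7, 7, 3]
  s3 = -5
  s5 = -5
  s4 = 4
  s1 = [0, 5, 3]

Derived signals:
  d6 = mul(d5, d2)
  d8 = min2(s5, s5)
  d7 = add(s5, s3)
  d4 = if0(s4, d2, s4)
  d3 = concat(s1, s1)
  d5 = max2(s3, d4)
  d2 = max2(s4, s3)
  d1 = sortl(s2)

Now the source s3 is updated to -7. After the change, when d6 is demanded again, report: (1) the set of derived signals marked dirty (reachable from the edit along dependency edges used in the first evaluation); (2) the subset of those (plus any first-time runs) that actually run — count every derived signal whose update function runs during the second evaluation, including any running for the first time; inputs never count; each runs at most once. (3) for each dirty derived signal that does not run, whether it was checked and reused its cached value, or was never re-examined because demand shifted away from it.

Initial pass — values computed on the first demand:
  d2 = max2(4, -5) = 4
  d4 = if0(s4=4 -> else branch s4) = 4
  d5 = max2(-5, 4) = 4
  d6 = mul(4, 4) = 16

Second demand — change propagation:
  d2: re-runs because s3 -5->-7; new result 4 (unchanged).
  d5: re-runs because s3 -5->-7; new result 4 (unchanged).
  d6: re-examined; everything it read last time is the same (d5 unchanged, d2 unchanged) — cache 16 kept, no run.

The important point: at d6 every value read last time is unchanged, so the dirty flag clears without a run.

Dirty set: d2, d5, d6.
Run set: d2, d5 (2 run).
Re-examined without running (cache reused): d6.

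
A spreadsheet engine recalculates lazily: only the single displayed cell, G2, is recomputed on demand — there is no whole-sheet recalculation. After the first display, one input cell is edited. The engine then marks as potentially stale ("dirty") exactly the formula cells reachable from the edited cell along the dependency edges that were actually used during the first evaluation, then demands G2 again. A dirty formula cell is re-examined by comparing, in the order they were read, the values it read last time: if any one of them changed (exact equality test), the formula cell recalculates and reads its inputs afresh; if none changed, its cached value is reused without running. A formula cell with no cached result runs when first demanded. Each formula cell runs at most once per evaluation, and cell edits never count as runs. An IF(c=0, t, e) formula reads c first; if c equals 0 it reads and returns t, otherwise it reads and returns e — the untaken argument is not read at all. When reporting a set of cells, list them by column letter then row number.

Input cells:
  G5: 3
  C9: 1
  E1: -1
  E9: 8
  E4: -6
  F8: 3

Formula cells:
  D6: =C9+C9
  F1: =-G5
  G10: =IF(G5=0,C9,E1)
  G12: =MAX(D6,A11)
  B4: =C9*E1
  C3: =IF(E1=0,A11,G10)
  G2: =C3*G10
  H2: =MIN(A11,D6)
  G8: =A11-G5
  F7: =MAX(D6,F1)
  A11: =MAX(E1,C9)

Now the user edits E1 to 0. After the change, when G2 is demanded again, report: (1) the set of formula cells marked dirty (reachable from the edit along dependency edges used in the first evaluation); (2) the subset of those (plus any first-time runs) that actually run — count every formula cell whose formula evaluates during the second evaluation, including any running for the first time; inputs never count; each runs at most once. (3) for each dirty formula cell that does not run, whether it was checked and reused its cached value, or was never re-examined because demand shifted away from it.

First evaluation (everything demanded from the output):
  G10 = IF(G5=0: G5=3 -> else branch E1) = -1
  C3 = IF(E1=0: E1=-1 -> else branch G10) = -1
  G2 = -1 * -1 = 1

Propagation after the edit:
  A11: demanded for the first time — runs, produces 1.
  G10: runs — E1 -1->0; result 0.
  C3: runs — E1 -1->0; G10 -1->0; result 1.
  G2: runs — C3 -1->1; G10 -1->0; result 0.

Key observation: a condition flipped, so demand reaches new nodes — A11 runs for the first time.

Marked dirty: C3, G2, G10.
Formula cells that run: A11, C3, G2, G10 — 4 in total.
Every dirty formula cell ran.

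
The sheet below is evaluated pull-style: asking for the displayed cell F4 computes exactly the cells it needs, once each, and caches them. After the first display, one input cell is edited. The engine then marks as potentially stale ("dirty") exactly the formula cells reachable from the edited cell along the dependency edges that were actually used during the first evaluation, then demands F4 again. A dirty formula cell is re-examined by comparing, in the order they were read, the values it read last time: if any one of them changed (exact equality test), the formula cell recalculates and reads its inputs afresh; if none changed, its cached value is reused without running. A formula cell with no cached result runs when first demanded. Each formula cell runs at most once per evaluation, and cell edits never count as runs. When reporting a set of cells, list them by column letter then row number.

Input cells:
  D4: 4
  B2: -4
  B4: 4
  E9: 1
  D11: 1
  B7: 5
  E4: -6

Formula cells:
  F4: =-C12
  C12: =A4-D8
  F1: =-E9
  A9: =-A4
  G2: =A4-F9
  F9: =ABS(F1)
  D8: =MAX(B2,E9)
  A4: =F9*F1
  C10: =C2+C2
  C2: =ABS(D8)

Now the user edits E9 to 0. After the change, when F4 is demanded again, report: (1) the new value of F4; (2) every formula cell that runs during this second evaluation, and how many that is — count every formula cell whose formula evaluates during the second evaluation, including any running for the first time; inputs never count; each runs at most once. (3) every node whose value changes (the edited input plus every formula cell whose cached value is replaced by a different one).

First demand of the output computes:
  D8 = MAX(-4, 1) = 1
  F1 = -(1) = -1
  F9 = ABS(-1) = 1
  A4 = 1 * -1 = -1
  C12 = -1 - 1 = -2
  F4 = -(-2) = 2

After the edit, cleaning proceeds:
  D8: a read changed (E9 1->0) — executes, giving 0.
  F1: a read changed (E9 1->0) — executes, giving 0.
  F9: a read changed (F1 -1->0) — executes, giving 0.
  A4: a read changed (F9 1->0; F1 -1->0) — executes, giving 0.
  C12: a read changed (A4 -1->0; D8 1->0) — executes, giving 0.
  F4: a read changed (C12 -2->0) — executes, giving 0.

Demanding F4 again yields 0.
6 formula cells run: A4, C12, D8, F1, F4, F9.
The nodes whose values change: A4, C12, D8, E9, F1, F4, F9.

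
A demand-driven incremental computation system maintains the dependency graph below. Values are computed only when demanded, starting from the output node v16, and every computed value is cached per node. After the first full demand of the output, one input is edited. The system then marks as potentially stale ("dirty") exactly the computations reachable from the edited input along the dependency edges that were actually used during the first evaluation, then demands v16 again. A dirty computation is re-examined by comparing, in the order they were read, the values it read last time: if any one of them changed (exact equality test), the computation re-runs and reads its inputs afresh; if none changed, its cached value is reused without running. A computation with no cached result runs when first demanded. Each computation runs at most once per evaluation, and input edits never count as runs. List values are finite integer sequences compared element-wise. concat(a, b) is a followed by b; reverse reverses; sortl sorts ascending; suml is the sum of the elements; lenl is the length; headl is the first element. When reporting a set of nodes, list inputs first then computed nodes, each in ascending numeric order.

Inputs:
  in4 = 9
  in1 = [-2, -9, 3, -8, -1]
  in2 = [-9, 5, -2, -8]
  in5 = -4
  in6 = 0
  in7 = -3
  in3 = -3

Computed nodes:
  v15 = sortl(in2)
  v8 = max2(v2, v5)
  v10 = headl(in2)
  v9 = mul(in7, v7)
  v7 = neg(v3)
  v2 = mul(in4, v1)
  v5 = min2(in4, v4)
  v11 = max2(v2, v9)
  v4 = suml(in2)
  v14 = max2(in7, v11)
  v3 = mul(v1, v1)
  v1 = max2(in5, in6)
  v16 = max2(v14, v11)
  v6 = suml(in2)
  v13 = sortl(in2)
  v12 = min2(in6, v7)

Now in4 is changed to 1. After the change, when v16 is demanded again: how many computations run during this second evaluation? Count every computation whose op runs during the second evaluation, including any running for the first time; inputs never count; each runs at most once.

Computations that run: v2 — 1 in total.
Key observation: the change is absorbed at v2 — it re-runs but produces the same value, and the output's value is unchanged.

First evaluation (everything demanded from the output):
  v1 = max2(-4, 0) = 0
  v2 = mul(9, 0) = 0
  v3 = mul(0, 0) = 0
  v7 = neg(0) = 0
  v9 = mul(-3, 0) = 0
  v11 = max2(0, 0) = 0
  v14 = max2(-3, 0) = 0
  v16 = max2(0, 0) = 0

Propagation after the edit:
  v2: runs — in4 9->1; result 0 (same value as before).
  v11: checked — values it read are unchanged (v2 unchanged, v9 unchanged); reused cached 0 without running.
  v14: checked — values it read are unchanged (in7 unchanged, v11 unchanged); reused cached 0 without running.
  v16: checked — values it read are unchanged (v14 unchanged, v11 unchanged); reused cached 0 without running.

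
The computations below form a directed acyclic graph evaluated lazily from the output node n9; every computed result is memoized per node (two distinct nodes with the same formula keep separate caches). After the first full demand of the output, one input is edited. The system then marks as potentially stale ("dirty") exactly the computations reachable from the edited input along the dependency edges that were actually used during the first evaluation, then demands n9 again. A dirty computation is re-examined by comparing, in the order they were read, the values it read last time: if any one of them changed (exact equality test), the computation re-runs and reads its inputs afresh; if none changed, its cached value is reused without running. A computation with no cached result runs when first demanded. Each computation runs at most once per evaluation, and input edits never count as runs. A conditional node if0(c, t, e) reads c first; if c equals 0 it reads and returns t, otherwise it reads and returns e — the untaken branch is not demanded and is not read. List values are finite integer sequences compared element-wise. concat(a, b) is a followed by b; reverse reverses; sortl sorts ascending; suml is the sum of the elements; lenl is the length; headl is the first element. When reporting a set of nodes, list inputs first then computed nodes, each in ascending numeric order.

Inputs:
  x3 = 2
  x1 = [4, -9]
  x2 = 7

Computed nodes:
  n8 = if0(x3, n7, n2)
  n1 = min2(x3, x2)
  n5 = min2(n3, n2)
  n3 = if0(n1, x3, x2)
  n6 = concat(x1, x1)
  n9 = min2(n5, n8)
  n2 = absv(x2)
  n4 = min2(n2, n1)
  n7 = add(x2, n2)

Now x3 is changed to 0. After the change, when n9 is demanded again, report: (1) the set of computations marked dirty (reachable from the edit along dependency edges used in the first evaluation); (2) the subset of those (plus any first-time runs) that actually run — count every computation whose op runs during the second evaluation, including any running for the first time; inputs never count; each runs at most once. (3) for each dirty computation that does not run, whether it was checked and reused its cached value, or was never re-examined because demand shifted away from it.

The edit dirties: n1, n3, n5, n8, n9.
6 computations run: n1, n3, n5, n7, n8, n9.
No dirty computation escaped a run.
Note the branch switch — n7 had no cache and runs now for the first time.

First demand of the output computes:
  n1 = min2(2, 7) = 2
  n2 = absv(7) = 7
  n3 = if0(n1=2 -> else branch x2) = 7
  n5 = min2(7, 7) = 7
  n8 = if0(x3=2 -> else branch n2) = 7
  n9 = min2(7, 7) = 7

After the edit, cleaning proceeds:
  n1: a read changed (x3 2->0) — executes, giving 0.
  n3: a read changed (n1 2->0) — executes, giving 0.
  n5: a read changed (n3 7->0) — executes, giving 0.
  n7: had never run; runs now, result 14.
  n8: a read changed (x3 2->0) — executes, giving 14.
  n9: a read changed (n5 7->0; n8 7->14) — executes, giving 0.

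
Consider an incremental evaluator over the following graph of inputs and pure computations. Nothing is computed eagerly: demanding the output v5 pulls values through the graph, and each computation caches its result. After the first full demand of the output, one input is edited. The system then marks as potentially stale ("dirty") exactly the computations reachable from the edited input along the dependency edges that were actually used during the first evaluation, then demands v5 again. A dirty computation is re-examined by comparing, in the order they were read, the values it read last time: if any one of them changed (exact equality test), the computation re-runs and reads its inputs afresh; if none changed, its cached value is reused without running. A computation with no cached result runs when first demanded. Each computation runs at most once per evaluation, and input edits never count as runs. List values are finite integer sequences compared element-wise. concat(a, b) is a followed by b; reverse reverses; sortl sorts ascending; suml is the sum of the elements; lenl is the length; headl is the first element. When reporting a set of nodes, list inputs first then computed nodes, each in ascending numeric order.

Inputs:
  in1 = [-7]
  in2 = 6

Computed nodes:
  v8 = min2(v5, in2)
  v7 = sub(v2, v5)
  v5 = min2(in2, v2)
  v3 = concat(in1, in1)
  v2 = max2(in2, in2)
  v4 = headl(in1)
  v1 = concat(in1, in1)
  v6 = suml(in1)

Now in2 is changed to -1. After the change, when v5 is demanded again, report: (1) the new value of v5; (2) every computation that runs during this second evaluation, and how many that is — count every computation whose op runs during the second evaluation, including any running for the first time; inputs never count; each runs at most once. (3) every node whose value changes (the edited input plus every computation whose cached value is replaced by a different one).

v5 now evaluates to -1.
Run set: v2, v5 (2 run).
Changed values: in2, v2, v5.

Initial pass — values computed on the first demand:
  v2 = max2(6, 6) = 6
  v5 = min2(6, 6) = 6

Second demand — change propagation:
  v2: re-runs because in2 6->-1; in2 6->-1; new result -1.
  v5: re-runs because in2 6->-1; v2 6->-1; new result -1.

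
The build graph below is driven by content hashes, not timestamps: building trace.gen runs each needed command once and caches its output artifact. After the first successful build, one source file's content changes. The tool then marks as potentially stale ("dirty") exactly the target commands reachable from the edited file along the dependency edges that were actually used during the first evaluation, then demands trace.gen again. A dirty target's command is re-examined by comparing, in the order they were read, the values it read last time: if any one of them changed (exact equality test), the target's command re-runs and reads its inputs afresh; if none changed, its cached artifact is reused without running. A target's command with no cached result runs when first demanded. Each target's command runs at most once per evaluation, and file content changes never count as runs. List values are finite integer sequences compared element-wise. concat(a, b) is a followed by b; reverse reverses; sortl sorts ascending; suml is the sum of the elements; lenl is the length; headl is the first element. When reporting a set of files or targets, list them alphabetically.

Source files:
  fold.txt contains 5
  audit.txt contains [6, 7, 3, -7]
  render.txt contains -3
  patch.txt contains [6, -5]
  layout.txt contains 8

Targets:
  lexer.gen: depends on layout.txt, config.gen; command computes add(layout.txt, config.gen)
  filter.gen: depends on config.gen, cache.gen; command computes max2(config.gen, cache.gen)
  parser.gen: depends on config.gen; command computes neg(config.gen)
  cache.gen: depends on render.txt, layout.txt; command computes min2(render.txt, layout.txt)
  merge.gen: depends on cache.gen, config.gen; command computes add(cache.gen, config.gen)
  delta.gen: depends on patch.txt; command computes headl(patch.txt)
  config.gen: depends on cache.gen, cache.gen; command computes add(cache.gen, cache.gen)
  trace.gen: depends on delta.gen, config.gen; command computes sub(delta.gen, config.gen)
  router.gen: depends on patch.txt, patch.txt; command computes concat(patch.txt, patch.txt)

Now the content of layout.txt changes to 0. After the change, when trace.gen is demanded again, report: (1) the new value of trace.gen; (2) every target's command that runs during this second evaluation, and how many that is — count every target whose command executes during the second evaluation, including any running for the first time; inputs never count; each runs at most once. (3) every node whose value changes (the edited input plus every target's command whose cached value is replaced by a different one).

trace.gen now evaluates to 12.
Run set: cache.gen (1 run).
Changed values: layout.txt.
The important point: cache.gen recomputes to an identical value, and the output ends up unchanged.

Initial pass — values computed on the first demand:
  cache.gen = min2(-3, 8) = -3
  config.gen = add(-3, -3) = -6
  delta.gen = headl([6, -5]) = 6
  trace.gen = sub(6, -6) = 12

Second demand — change propagation:
  cache.gen: re-runs because layout.txt 8->0; new result -3 (unchanged).
  config.gen: re-examined; everything it read last time is the same (cache.gen unchanged, cache.gen unchanged) — cache -6 kept, no run.
  trace.gen: re-examined; everything it read last time is the same (delta.gen unchanged, config.gen unchanged) — cache 12 kept, no run.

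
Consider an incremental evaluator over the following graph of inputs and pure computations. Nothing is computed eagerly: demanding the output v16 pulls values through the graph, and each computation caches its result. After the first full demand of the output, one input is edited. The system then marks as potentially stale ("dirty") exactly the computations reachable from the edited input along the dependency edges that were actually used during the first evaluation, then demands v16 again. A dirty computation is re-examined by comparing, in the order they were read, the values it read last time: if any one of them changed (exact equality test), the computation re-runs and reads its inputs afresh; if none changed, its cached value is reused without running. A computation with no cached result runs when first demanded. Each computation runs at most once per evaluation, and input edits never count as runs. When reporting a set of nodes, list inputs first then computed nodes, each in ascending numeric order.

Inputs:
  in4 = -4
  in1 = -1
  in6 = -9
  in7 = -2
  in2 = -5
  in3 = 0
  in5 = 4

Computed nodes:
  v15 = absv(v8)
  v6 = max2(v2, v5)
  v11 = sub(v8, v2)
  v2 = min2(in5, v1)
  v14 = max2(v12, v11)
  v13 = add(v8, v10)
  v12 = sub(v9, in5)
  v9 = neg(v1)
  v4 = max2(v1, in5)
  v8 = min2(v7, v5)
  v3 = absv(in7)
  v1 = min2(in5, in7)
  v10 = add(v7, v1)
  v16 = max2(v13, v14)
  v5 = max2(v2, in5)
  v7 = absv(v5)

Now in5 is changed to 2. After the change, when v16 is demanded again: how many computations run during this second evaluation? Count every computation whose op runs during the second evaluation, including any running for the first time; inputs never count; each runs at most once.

Run set: v1, v2, v5, v7, v8, v10, v11, v12, v13, v14, v16 (11 run).
The important point: at v9 every value read last time is unchanged, so the dirty flag clears without a run.

Initial pass — values computed on the first demand:
  v1 = min2(4, -2) = -2
  v2 = min2(4, -2) = -2
  v5 = max2(-2, 4) = 4
  v7 = absv(4) = 4
  v8 = min2(4, 4) = 4
  v9 = neg(-2) = 2
  v10 = add(4, -2) = 2
  v11 = sub(4, -2) = 6
  v12 = sub(2, 4) = -2
  v13 = add(4, 2) = 6
  v14 = max2(-2, 6) = 6
  v16 = max2(6, 6) = 6

Second demand — change propagation:
  v1: re-runs because in5 4->2; new result -2 (unchanged).
  v2: re-runs because in5 4->2; new result -2 (unchanged).
  v5: re-runs because in5 4->2; new result 2.
  v7: re-runs because v5 4->2; new result 2.
  v8: re-runs because v7 4->2; v5 4->2; new result 2.
  v9: re-examined; everything it read last time is the same (v1 unchanged) — cache 2 kept, no run.
  v10: re-runs because v7 4->2; new result 0.
  v11: re-runs because v8 4->2; new result 4.
  v12: re-runs because in5 4->2; new result 0.
  v13: re-runs because v8 4->2; v10 2->0; new result 2.
  v14: re-runs because v12 -2->0; v11 6->4; new result 4.
  v16: re-runs because v13 6->2; v14 6->4; new result 4.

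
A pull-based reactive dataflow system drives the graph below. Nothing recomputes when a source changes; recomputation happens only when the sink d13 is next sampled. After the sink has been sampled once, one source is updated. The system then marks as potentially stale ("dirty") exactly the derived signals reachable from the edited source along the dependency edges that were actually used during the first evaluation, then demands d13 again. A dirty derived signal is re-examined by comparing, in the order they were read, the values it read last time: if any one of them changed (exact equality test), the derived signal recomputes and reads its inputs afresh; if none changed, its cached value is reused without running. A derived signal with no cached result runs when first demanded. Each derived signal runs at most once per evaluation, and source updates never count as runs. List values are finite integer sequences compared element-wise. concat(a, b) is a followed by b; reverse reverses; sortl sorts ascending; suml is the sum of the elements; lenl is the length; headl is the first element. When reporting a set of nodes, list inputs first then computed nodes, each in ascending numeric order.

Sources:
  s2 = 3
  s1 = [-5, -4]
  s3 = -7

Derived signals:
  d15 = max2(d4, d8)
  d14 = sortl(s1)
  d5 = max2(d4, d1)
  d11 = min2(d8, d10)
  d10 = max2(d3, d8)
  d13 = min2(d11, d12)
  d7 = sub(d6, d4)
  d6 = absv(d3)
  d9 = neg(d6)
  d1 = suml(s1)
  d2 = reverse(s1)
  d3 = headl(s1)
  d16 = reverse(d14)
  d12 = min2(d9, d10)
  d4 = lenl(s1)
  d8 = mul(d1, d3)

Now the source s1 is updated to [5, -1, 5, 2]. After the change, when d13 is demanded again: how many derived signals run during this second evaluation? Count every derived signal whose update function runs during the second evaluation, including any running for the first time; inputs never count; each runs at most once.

Derived signals that run: d1, d3, d6, d8, d10, d11, d12, d13 — 8 in total.
Key observation: the cutoff stops propagation at d9 — its inputs' values are unchanged, so it reuses its cache.

First evaluation (everything demanded from the output):
  d1 = suml([-5, -4]) = -9
  d3 = headl([-5, -4]) = -5
  d6 = absv(-5) = 5
  d8 = mul(-9, -5) = 45
  d9 = neg(5) = -5
  d10 = max2(-5, 45) = 45
  d11 = min2(45, 45) = 45
  d12 = min2(-5, 45) = -5
  d13 = min2(45, -5) = -5

Propagation after the edit:
  d1: runs — s1 [-5, -4]->[5, -1, 5, 2]; result 11.
  d3: runs — s1 [-5, -4]->[5, -1, 5, 2]; result 5.
  d6: runs — d3 -5->5; result 5 (same value as before).
  d8: runs — d1 -9->11; d3 -5->5; result 55.
  d9: checked — values it read are unchanged (d6 unchanged); reused cached -5 without running.
  d10: runs — d3 -5->5; d8 45->55; result 55.
  d11: runs — d8 45->55; d10 45->55; result 55.
  d12: runs — d10 45->55; result -5 (same value as before).
  d13: runs — d11 45->55; result -5 (same value as before).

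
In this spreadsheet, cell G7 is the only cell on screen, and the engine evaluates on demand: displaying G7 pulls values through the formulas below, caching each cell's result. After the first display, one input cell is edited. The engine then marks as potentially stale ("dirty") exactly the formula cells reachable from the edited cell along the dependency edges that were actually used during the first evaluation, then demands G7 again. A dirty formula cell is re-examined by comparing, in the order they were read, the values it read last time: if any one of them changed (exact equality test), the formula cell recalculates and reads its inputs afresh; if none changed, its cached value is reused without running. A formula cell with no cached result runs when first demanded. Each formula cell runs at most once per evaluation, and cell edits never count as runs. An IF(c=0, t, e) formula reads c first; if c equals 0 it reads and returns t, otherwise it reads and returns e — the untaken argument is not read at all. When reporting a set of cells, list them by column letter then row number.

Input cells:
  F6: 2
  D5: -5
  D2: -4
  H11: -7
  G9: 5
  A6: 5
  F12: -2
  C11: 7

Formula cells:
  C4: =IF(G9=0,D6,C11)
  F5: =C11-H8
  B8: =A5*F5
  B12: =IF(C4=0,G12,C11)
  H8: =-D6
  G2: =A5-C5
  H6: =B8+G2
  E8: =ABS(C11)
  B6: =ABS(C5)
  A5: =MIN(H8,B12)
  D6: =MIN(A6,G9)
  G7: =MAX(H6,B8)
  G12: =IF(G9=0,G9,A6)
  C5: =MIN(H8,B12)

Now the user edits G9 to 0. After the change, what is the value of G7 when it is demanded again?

Initial pass — values computed on the first demand:
  D6 = MIN(5, 5) = 5
  C4 = IF(G9=0: G9=5 -> else branch C11) = 7
  B12 = IF(C4=0: C4=7 -> else branch C11) = 7
  H8 = -(5) = -5
  A5 = MIN(-5, 7) = -5
  C5 = MIN(-5, 7) = -5
  F5 = 7 - -5 = 12
  B8 = -5 * 12 = -60
  G2 = -5 - -5 = 0
  H6 = -60 + 0 = -60
  G7 = MAX(-60, -60) = -60

Second demand — change propagation:
  D6: re-runs because G9 5->0; new result 0.
  C4: re-runs because G9 5->0; new result 0.
  G12: newly demanded (no cache) — executes and yields 0.
  B12: re-runs because C4 7->0; new result 0.
  H8: re-runs because D6 5->0; new result 0.
  A5: re-runs because H8 -5->0; B12 7->0; new result 0.
  C5: re-runs because H8 -5->0; B12 7->0; new result 0.
  F5: re-runs because H8 -5->0; new result 7.
  B8: re-runs because A5 -5->0; F5 12->7; new result 0.
  G2: re-runs because A5 -5->0; C5 -5->0; new result 0 (unchanged).
  H6: re-runs because B8 -60->0; new result 0.
  G7: re-runs because H6 -60->0; B8 -60->0; new result 0.

The important point: the flipped condition pulls in fresh nodes; G12 runs for the first time.

G7 now evaluates to 0.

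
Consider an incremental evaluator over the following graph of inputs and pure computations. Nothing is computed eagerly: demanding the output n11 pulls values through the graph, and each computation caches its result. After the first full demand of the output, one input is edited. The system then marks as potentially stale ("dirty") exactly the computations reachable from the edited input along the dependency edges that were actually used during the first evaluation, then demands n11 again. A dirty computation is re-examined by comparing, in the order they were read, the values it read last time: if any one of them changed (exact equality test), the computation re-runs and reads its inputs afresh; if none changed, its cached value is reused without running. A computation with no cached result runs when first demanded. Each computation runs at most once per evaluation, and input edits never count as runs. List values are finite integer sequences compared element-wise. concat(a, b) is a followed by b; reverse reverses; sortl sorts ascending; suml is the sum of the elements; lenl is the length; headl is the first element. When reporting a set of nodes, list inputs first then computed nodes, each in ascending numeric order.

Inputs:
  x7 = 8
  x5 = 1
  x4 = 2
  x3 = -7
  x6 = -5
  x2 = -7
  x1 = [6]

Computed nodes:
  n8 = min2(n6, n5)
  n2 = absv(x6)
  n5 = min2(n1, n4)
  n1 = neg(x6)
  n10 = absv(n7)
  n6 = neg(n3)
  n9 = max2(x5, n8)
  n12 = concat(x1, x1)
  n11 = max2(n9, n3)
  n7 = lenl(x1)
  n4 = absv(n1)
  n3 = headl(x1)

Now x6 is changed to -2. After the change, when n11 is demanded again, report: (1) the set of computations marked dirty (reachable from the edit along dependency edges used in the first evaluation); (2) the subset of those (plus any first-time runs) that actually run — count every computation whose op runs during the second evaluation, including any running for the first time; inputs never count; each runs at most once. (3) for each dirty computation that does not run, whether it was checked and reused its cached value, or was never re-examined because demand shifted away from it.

Dirty set: n1, n4, n5, n8, n9, n11.
Run set: n1, n4, n5, n8 (4 run).
Re-examined without running (cache reused): n9, n11.
The important point: n8 recomputes to an identical value, and the output ends up unchanged.

Initial pass — values computed on the first demand:
  n1 = neg(-5) = 5
  n3 = headl([6]) = 6
  n4 = absv(5) = 5
  n5 = min2(5, 5) = 5
  n6 = neg(6) = -6
  n8 = min2(-6, 5) = -6
  n9 = max2(1, -6) = 1
  n11 = max2(1, 6) = 6

Second demand — change propagation:
  n1: re-runs because x6 -5->-2; new result 2.
  n4: re-runs because n1 5->2; new result 2.
  n5: re-runs because n1 5->2; n4 5->2; new result 2.
  n8: re-runs because n5 5->2; new result -6 (unchanged).
  n9: re-examined; everything it read last time is the same (x5 unchanged, n8 unchanged) — cache 1 kept, no run.
  n11: re-examined; everything it read last time is the same (n9 unchanged, n3 unchanged) — cache 6 kept, no run.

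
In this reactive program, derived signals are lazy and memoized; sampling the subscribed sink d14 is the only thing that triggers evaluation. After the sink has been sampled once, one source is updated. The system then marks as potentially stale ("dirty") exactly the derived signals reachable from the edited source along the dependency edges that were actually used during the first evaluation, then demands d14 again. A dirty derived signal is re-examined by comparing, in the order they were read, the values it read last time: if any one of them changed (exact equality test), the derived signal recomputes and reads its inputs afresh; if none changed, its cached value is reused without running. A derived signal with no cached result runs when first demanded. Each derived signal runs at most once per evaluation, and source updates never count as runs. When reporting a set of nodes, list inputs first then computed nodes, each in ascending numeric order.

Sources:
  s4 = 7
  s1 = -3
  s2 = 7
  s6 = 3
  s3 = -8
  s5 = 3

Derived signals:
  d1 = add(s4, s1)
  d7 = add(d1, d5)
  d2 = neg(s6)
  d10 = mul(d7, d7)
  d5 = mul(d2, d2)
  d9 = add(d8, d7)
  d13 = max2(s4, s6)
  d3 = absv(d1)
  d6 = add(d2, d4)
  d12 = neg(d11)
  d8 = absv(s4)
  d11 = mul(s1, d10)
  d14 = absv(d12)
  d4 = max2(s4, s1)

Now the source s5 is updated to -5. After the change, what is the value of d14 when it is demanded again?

Demanding d14 again yields 507.
Note the shortcut — nothing in the graph depends on s5 at all, so no recomputation happens.

First demand of the output computes:
  d1 = add(7, -3) = 4
  d2 = neg(3) = -3
  d5 = mul(-3, -3) = 9
  d7 = add(4, 9) = 13
  d10 = mul(13, 13) = 169
  d11 = mul(-3, 169) = -507
  d12 = neg(-507) = 507
  d14 = absv(507) = 507

After the edit, cleaning proceeds:
  no node depends on s5 at all; the second demand re-runs nothing.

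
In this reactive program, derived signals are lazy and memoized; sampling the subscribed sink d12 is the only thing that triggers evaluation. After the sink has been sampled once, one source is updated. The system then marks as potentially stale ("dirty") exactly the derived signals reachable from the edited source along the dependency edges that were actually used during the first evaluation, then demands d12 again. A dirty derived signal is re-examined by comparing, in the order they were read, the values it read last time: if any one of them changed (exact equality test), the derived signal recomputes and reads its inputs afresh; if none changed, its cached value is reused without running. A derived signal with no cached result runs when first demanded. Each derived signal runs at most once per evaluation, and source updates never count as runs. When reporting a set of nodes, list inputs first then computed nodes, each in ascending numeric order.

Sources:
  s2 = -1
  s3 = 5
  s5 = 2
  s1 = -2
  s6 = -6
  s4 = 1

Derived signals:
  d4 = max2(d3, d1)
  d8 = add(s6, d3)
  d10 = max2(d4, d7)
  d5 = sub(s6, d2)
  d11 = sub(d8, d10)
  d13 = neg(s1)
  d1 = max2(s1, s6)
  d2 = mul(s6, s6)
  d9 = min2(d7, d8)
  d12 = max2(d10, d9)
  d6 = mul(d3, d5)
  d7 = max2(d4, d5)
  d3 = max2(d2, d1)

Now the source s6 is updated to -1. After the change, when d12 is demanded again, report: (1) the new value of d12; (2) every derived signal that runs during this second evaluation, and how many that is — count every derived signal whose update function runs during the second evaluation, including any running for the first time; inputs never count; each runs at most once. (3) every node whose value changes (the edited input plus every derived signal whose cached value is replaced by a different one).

Demanding d12 again yields 1.
10 derived signals run: d1, d2, d3, d4, d5, d7, d8, d9, d10, d12.
The nodes whose values change: s6, d1, d2, d3, d4, d5, d7, d8, d9, d10, d12.

First demand of the output computes:
  d1 = max2(-2, -6) = -2
  d2 = mul(-6, -6) = 36
  d3 = max2(36, -2) = 36
  d4 = max2(36, -2) = 36
  d5 = sub(-6, 36) = -42
  d7 = max2(36, -42) = 36
  d8 = add(-6, 36) = 30
  d9 = min2(36, 30) = 30
  d10 = max2(36, 36) = 36
  d12 = max2(36, 30) = 36

After the edit, cleaning proceeds:
  d1: a read changed (s6 -6->-1) — executes, giving -1.
  d2: a read changed (s6 -6->-1; s6 -6->-1) — executes, giving 1.
  d3: a read changed (d2 36->1; d1 -2->-1) — executes, giving 1.
  d4: a read changed (d3 36->1; d1 -2->-1) — executes, giving 1.
  d5: a read changed (s6 -6->-1; d2 36->1) — executes, giving -2.
  d7: a read changed (d4 36->1; d5 -42->-2) — executes, giving 1.
  d8: a read changed (s6 -6->-1; d3 36->1) — executes, giving 0.
  d9: a read changed (d7 36->1; d8 30->0) — executes, giving 0.
  d10: a read changed (d4 36->1; d7 36->1) — executes, giving 1.
  d12: a read changed (d10 36->1; d9 30->0) — executes, giving 1.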